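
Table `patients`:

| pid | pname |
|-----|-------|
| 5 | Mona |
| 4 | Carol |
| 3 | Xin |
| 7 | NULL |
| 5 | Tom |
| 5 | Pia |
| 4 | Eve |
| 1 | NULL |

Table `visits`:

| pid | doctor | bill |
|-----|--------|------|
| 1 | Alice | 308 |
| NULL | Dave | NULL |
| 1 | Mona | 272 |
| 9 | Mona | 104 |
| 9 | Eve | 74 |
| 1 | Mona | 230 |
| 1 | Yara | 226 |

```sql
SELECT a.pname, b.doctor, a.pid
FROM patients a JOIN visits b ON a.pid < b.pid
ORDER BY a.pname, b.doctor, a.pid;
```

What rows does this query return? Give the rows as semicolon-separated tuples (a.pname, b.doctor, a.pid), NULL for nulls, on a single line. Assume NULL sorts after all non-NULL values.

(Carol, Eve, 4); (Carol, Mona, 4); (Eve, Eve, 4); (Eve, Mona, 4); (Mona, Eve, 5); (Mona, Mona, 5); (Pia, Eve, 5); (Pia, Mona, 5); (Tom, Eve, 5); (Tom, Mona, 5); (Xin, Eve, 3); (Xin, Mona, 3); (NULL, Eve, 1); (NULL, Eve, 7); (NULL, Mona, 1); (NULL, Mona, 7)

INNER JOIN keeps only pairs where the ON condition holds.
Matching on a.pid < b.pid. A NULL in a compared column never satisfies the condition.
Matched pairs: 16.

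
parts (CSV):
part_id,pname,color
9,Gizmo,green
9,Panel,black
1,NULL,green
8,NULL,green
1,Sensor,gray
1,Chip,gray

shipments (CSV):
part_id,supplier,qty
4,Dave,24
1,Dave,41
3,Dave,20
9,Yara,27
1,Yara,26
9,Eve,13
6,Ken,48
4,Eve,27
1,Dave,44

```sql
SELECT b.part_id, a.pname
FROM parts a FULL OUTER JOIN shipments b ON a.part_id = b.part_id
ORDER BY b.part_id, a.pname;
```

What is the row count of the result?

18

FULL OUTER JOIN keeps every row from both sides; unmatched rows get NULL for the other side's columns.
Matching on a.part_id = b.part_id.
Matched pairs: 13; unmatched a rows kept: 1; unmatched b rows kept: 4.
Total: 13 matched + 5 padded = 18 rows.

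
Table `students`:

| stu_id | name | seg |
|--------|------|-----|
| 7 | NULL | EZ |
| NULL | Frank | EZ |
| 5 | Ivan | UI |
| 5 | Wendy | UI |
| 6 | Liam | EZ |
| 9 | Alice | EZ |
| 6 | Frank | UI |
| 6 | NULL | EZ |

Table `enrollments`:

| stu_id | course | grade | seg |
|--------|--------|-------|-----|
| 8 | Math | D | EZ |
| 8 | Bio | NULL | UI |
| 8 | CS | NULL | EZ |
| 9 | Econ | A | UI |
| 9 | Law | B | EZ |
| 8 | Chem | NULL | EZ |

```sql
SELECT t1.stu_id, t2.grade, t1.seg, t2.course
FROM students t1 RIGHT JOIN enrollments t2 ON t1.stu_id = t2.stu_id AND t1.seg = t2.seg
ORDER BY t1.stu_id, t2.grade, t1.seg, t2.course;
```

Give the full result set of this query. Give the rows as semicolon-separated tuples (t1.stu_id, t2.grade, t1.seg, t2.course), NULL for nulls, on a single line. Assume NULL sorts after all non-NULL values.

RIGHT JOIN keeps every row from `enrollments`; unmatched rows get NULL for `students`'s columns.
Matching on t1.stu_id = t2.stu_id AND t1.seg = t2.seg. A NULL in a compared column never satisfies the condition.
- t1 (stu_id=7, seg=EZ) has no partner in t2.
- t1 (stu_id=NULL, seg=EZ) has no partner in t2.
- t1 (stu_id=5, seg=UI) has no partner in t2.
- t1 (stu_id=5, seg=UI) has no partner in t2.
- t1 (stu_id=6, seg=EZ) has no partner in t2.
- t1 (stu_id=9, seg=EZ) pairs with 1 row(s) of t2.
- t1 (stu_id=6, seg=UI) has no partner in t2.
- t1 (stu_id=6, seg=EZ) has no partner in t2.
- 5 row(s) from t2 found no t1 partner → padded with NULL.
After projecting and ordering:
t1.stu_id | t2.grade | t1.seg | t2.course
9 | B | EZ | Law
NULL | A | NULL | Econ
NULL | D | NULL | Math
NULL | NULL | NULL | Bio
NULL | NULL | NULL | CS
NULL | NULL | NULL | Chem

(9, B, EZ, Law); (NULL, A, NULL, Econ); (NULL, D, NULL, Math); (NULL, NULL, NULL, Bio); (NULL, NULL, NULL, CS); (NULL, NULL, NULL, Chem)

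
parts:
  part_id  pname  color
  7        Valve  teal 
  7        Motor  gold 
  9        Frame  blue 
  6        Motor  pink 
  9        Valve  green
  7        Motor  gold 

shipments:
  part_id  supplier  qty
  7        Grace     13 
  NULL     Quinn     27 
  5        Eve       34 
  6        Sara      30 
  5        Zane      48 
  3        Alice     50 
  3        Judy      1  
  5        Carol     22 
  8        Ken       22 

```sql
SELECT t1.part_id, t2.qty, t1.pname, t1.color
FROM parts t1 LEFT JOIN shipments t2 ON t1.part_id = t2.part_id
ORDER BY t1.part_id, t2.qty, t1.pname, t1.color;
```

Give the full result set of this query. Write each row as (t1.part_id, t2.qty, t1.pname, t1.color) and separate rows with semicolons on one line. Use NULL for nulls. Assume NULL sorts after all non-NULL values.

(6, 30, Motor, pink); (7, 13, Motor, gold); (7, 13, Motor, gold); (7, 13, Valve, teal); (9, NULL, Frame, blue); (9, NULL, Valve, green)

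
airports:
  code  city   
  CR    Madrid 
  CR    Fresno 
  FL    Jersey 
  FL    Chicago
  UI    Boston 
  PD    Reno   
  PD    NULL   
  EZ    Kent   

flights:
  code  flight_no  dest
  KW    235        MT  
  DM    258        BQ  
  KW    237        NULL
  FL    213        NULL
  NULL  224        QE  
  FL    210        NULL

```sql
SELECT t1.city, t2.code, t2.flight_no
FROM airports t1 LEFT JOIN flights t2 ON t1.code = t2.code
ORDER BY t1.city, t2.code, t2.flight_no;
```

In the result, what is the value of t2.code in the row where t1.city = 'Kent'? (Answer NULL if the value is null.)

NULL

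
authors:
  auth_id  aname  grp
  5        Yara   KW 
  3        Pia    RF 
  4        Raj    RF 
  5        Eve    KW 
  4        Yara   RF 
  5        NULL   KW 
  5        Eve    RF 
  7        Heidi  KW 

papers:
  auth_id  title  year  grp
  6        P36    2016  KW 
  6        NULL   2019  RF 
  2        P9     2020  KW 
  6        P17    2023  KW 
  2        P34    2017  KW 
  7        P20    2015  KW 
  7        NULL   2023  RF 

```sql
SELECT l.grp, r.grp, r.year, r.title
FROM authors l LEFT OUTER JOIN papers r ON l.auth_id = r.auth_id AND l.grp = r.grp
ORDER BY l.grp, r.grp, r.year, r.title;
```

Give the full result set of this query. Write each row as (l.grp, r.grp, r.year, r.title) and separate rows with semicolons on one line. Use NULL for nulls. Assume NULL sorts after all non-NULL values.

LEFT JOIN keeps every row from `authors`; unmatched rows get NULL for `papers`'s columns.
Matching on l.auth_id = r.auth_id AND l.grp = r.grp.
Matched pairs: 1; unmatched l rows kept: 7.

(KW, KW, 2015, P20); (KW, NULL, NULL, NULL); (KW, NULL, NULL, NULL); (KW, NULL, NULL, NULL); (RF, NULL, NULL, NULL); (RF, NULL, NULL, NULL); (RF, NULL, NULL, NULL); (RF, NULL, NULL, NULL)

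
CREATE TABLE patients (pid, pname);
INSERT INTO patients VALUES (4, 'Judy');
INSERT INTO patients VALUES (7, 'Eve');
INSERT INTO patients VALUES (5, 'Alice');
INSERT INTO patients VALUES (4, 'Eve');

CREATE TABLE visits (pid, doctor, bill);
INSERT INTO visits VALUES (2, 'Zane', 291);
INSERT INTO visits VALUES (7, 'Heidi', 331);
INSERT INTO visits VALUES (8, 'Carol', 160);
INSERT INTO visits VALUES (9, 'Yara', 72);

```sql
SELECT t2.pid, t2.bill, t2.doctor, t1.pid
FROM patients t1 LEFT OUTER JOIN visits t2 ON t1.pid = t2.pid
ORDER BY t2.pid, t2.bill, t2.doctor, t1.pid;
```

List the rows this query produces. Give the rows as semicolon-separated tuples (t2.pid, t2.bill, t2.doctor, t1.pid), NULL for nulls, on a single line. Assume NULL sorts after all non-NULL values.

LEFT JOIN keeps every row from `patients`; unmatched rows get NULL for `visits`'s columns.
Matching on t1.pid = t2.pid.
Matched pairs: 1; unmatched t1 rows kept: 3.

(7, 331, Heidi, 7); (NULL, NULL, NULL, 4); (NULL, NULL, NULL, 4); (NULL, NULL, NULL, 5)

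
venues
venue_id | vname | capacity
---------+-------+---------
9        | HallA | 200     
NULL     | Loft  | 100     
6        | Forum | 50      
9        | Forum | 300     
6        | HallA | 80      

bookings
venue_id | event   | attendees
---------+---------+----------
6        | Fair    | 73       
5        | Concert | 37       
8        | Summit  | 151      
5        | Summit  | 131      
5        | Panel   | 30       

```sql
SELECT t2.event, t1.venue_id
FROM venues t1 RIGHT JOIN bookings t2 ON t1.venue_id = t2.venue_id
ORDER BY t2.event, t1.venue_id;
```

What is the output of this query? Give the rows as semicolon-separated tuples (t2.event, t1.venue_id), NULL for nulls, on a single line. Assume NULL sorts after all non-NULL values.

RIGHT JOIN keeps every row from `bookings`; unmatched rows get NULL for `venues`'s columns.
Matching on t1.venue_id = t2.venue_id. A NULL in a compared column never satisfies the condition.
- t1 (venue_id=9) has no partner in t2.
- t1 (venue_id=NULL) has no partner in t2.
- t1 (venue_id=6) pairs with 1 row(s) of t2.
- t1 (venue_id=9) has no partner in t2.
- t1 (venue_id=6) pairs with 1 row(s) of t2.
- 4 row(s) from t2 found no t1 partner → padded with NULL.
After projecting and ordering:
t2.event | t1.venue_id
Concert | NULL
Fair | 6
Fair | 6
Panel | NULL
Summit | NULL
Summit | NULL

(Concert, NULL); (Fair, 6); (Fair, 6); (Panel, NULL); (Summit, NULL); (Summit, NULL)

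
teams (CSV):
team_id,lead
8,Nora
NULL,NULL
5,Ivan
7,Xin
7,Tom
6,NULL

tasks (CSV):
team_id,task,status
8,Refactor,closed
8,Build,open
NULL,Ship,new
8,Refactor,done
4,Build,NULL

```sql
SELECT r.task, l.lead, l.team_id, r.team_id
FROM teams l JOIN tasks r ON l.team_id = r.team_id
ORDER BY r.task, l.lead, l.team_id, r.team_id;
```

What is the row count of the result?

3

INNER JOIN keeps only pairs where the ON condition holds.
Matching on l.team_id = r.team_id. A NULL in a compared column never satisfies the condition.
Matched pairs: 3.
Total: 3 rows.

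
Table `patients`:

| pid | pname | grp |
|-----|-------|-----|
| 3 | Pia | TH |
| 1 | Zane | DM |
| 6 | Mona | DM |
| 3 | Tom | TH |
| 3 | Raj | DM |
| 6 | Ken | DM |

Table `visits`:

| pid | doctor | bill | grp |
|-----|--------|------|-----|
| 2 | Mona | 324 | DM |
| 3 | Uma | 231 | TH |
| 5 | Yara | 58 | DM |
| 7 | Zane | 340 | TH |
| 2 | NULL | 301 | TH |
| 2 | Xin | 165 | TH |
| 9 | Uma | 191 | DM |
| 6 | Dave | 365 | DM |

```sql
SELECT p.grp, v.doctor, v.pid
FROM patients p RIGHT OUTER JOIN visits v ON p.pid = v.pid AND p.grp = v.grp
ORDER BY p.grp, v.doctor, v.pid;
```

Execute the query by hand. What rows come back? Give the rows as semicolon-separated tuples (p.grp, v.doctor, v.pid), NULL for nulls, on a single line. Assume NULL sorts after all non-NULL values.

RIGHT JOIN keeps every row from `visits`; unmatched rows get NULL for `patients`'s columns.
Matching on p.pid = v.pid AND p.grp = v.grp.
- pid=3, grp=TH: 1 matching v row(s), so 1 row(s) emitted.
- pid=1, grp=DM: no matching v row.
- pid=6, grp=DM: 1 matching v row(s), so 1 row(s) emitted.
- pid=3, grp=TH: 1 matching v row(s), so 1 row(s) emitted.
- pid=3, grp=DM: no matching v row.
- pid=6, grp=DM: 1 matching v row(s), so 1 row(s) emitted.
- 6 row(s) from v found no p partner → padded with NULL.
After projecting and ordering:
p.grp | v.doctor | v.pid
DM | Dave | 6
DM | Dave | 6
TH | Uma | 3
TH | Uma | 3
NULL | Mona | 2
NULL | Uma | 9
NULL | Xin | 2
NULL | Yara | 5
NULL | Zane | 7
NULL | NULL | 2

(DM, Dave, 6); (DM, Dave, 6); (TH, Uma, 3); (TH, Uma, 3); (NULL, Mona, 2); (NULL, Uma, 9); (NULL, Xin, 2); (NULL, Yara, 5); (NULL, Zane, 7); (NULL, NULL, 2)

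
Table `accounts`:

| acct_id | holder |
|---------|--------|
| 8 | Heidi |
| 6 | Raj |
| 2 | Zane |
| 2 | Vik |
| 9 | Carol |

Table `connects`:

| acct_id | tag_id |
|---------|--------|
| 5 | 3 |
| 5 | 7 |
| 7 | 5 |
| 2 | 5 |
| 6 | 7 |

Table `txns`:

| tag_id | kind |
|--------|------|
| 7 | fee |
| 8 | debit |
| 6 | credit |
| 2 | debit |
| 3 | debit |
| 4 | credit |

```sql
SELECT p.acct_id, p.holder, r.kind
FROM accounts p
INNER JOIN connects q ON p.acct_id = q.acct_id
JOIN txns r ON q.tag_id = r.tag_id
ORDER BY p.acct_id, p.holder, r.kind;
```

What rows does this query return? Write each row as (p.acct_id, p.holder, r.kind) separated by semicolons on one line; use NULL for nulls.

Step 1 — p INNER JOIN q on acct_id → 3 row(s).
Then INNER JOIN `txns r` on tag_id: keep only rows whose q.tag_id appears in r.

(6, Raj, fee)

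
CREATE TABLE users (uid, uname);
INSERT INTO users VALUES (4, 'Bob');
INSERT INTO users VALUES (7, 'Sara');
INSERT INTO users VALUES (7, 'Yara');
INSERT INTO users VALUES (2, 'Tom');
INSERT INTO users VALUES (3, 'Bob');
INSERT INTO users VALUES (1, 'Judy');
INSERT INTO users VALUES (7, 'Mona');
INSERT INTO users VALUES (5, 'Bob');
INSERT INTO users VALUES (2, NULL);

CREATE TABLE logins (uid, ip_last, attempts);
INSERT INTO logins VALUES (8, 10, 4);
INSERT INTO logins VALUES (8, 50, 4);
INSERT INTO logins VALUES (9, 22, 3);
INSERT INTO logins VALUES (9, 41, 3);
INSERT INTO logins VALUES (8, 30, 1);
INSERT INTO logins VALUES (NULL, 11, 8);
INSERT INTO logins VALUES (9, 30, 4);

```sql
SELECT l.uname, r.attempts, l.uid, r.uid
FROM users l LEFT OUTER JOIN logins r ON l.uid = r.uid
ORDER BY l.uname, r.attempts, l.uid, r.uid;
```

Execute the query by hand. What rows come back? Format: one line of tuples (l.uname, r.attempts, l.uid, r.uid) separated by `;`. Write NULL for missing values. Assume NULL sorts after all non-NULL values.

(Bob, NULL, 3, NULL); (Bob, NULL, 4, NULL); (Bob, NULL, 5, NULL); (Judy, NULL, 1, NULL); (Mona, NULL, 7, NULL); (Sara, NULL, 7, NULL); (Tom, NULL, 2, NULL); (Yara, NULL, 7, NULL); (NULL, NULL, 2, NULL)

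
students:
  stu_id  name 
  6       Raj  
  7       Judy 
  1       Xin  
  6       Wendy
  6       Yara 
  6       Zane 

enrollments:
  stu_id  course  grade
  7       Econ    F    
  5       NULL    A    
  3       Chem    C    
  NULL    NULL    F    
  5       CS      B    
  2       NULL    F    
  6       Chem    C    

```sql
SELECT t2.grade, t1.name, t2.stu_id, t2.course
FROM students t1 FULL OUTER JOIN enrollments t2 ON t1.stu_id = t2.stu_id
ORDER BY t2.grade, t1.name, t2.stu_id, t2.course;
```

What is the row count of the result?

11

FULL OUTER JOIN keeps every row from both sides; unmatched rows get NULL for the other side's columns.
Matching on t1.stu_id = t2.stu_id. A NULL in a compared column never satisfies the condition.
- t1[0] stu_id=6 → 1 match(es) in t2 → 1 row(s).
- t1[1] stu_id=7 → 1 match(es) in t2 → 1 row(s).
- t1[2] stu_id=1 → no match; kept with NULLs on the t2 side.
- t1[3] stu_id=6 → 1 match(es) in t2 → 1 row(s).
- t1[4] stu_id=6 → 1 match(es) in t2 → 1 row(s).
- t1[5] stu_id=6 → 1 match(es) in t2 → 1 row(s).
- 5 t2 row(s) had no t1 match → kept, t1 columns NULL.
Total: 5 matched + 6 padded = 11 rows.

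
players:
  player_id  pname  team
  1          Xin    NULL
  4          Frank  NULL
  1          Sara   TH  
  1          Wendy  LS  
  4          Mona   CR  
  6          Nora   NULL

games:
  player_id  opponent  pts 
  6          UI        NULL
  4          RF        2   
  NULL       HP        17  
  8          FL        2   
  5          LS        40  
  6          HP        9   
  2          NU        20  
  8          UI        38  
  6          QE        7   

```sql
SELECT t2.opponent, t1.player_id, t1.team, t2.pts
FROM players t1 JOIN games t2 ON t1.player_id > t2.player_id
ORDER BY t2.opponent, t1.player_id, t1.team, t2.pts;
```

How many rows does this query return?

INNER JOIN keeps only pairs where the ON condition holds.
Matching on t1.player_id > t2.player_id. A NULL in a compared column never satisfies the condition.
Matched pairs: 5.
Total: 5 rows.

5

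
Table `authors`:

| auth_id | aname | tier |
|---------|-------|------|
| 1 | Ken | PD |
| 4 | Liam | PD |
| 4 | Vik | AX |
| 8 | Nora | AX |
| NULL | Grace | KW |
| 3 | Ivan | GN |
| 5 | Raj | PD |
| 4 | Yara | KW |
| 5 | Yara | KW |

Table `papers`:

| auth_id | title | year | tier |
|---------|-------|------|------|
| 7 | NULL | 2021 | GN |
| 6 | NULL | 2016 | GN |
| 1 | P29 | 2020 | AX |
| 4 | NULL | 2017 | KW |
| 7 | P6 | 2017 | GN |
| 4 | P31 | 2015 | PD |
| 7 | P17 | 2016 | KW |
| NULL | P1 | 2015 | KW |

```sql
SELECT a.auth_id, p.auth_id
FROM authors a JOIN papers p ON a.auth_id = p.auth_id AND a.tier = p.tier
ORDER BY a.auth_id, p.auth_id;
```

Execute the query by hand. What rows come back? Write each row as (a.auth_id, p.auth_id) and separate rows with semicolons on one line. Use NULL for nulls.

(4, 4); (4, 4)

INNER JOIN keeps only pairs where the ON condition holds.
Matching on a.auth_id = p.auth_id AND a.tier = p.tier. A NULL in a compared column never satisfies the condition.
- a[0] auth_id=1, tier=PD → no match; dropped.
- a[1] auth_id=4, tier=PD → 1 match(es) in p → 1 row(s).
- a[2] auth_id=4, tier=AX → no match; dropped.
- a[3] auth_id=8, tier=AX → no match; dropped.
- a[4] auth_id=NULL, tier=KW → no match; dropped.
- a[5] auth_id=3, tier=GN → no match; dropped.
- a[6] auth_id=5, tier=PD → no match; dropped.
- a[7] auth_id=4, tier=KW → 1 match(es) in p → 1 row(s).
- a[8] auth_id=5, tier=KW → no match; dropped.
After projecting and ordering:
a.auth_id | p.auth_id
4 | 4
4 | 4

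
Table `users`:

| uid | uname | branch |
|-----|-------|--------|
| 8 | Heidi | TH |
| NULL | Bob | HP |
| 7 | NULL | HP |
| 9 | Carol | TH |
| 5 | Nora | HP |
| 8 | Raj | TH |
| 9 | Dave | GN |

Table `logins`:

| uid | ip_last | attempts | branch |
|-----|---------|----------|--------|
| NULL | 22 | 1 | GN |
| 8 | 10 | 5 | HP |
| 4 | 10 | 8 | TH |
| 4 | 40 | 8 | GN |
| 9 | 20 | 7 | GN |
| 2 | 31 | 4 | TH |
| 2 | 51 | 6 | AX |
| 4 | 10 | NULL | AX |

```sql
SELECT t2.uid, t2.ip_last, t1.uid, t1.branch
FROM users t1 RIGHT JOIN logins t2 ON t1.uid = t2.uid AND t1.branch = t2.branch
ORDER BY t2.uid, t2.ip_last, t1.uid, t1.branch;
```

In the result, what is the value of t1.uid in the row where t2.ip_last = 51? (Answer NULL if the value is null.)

RIGHT JOIN keeps every row from `logins`; unmatched rows get NULL for `users`'s columns.
Matching on t1.uid = t2.uid AND t1.branch = t2.branch. A NULL in a compared column never satisfies the condition.
- t1[0] uid=8, branch=TH → no match.
- t1[1] uid=NULL, branch=HP → no match.
- t1[2] uid=7, branch=HP → no match.
- t1[3] uid=9, branch=TH → no match.
- t1[4] uid=5, branch=HP → no match.
- t1[5] uid=8, branch=TH → no match.
- t1[6] uid=9, branch=GN → 1 match(es) in t2 → 1 row(s).
- plus 7 unmatched t2 row(s), each kept with NULL t1 columns.

NULL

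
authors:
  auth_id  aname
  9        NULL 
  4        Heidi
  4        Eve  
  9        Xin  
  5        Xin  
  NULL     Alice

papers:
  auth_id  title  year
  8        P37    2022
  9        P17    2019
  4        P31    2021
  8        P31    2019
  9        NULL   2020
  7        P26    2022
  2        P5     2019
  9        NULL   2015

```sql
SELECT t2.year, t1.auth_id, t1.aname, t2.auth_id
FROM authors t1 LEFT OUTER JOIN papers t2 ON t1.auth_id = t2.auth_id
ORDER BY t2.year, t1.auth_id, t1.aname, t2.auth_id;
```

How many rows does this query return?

10

LEFT JOIN keeps every row from `authors`; unmatched rows get NULL for `papers`'s columns.
Matching on t1.auth_id = t2.auth_id. A NULL in a compared column never satisfies the condition.
Matched pairs: 8; unmatched t1 rows kept: 2.
Total: 8 matched + 2 padded = 10 rows.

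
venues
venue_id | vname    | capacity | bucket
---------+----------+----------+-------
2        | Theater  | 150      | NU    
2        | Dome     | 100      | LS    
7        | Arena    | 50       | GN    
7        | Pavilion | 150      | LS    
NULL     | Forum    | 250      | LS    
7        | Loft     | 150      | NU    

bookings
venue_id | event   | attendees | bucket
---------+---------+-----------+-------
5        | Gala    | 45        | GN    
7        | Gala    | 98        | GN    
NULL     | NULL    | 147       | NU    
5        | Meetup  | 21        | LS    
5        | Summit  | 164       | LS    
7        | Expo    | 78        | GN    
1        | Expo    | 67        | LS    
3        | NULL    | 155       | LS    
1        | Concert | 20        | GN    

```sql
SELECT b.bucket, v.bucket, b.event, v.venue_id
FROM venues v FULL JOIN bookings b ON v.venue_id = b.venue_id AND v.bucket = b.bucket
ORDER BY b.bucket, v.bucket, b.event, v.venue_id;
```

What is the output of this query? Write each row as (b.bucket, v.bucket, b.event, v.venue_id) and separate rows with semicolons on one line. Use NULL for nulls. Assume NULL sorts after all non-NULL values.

FULL OUTER JOIN keeps every row from both sides; unmatched rows get NULL for the other side's columns.
Matching on v.venue_id = b.venue_id AND v.bucket = b.bucket. A NULL in a compared column never satisfies the condition.
- v (venue_id=2, bucket=NU) has no partner → padded with NULL.
- v (venue_id=2, bucket=LS) has no partner → padded with NULL.
- v (venue_id=7, bucket=GN) pairs with 2 row(s) of b.
- v (venue_id=7, bucket=LS) has no partner → padded with NULL.
- v (venue_id=NULL, bucket=LS) has no partner → padded with NULL.
- v (venue_id=7, bucket=NU) has no partner → padded with NULL.
- 7 row(s) from b found no v partner → padded with NULL.

(GN, GN, Expo, 7); (GN, GN, Gala, 7); (GN, NULL, Concert, NULL); (GN, NULL, Gala, NULL); (LS, NULL, Expo, NULL); (LS, NULL, Meetup, NULL); (LS, NULL, Summit, NULL); (LS, NULL, NULL, NULL); (NU, NULL, NULL, NULL); (NULL, LS, NULL, 2); (NULL, LS, NULL, 7); (NULL, LS, NULL, NULL); (NULL, NU, NULL, 2); (NULL, NU, NULL, 7)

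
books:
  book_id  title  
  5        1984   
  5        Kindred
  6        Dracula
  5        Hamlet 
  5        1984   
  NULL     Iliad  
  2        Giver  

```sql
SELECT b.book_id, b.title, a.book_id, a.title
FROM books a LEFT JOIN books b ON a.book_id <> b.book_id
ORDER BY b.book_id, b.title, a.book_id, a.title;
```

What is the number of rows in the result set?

19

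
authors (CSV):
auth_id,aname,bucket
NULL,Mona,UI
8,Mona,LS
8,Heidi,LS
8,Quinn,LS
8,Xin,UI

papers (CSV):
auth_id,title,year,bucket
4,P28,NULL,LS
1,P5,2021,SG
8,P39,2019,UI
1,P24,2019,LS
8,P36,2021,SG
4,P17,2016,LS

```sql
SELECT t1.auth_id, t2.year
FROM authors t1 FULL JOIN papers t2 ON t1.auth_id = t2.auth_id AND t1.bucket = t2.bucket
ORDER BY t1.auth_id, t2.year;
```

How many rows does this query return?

FULL OUTER JOIN keeps every row from both sides; unmatched rows get NULL for the other side's columns.
Matching on t1.auth_id = t2.auth_id AND t1.bucket = t2.bucket. A NULL in a compared column never satisfies the condition.
- t1[0] auth_id=NULL, bucket=UI → no match; kept with NULLs on the t2 side.
- t1[1] auth_id=8, bucket=LS → no match; kept with NULLs on the t2 side.
- t1[2] auth_id=8, bucket=LS → no match; kept with NULLs on the t2 side.
- t1[3] auth_id=8, bucket=LS → no match; kept with NULLs on the t2 side.
- t1[4] auth_id=8, bucket=UI → 1 match(es) in t2 → 1 row(s).
- 5 row(s) from t2 found no t1 partner → padded with NULL.
Total: 1 matched + 9 padded = 10 rows.

10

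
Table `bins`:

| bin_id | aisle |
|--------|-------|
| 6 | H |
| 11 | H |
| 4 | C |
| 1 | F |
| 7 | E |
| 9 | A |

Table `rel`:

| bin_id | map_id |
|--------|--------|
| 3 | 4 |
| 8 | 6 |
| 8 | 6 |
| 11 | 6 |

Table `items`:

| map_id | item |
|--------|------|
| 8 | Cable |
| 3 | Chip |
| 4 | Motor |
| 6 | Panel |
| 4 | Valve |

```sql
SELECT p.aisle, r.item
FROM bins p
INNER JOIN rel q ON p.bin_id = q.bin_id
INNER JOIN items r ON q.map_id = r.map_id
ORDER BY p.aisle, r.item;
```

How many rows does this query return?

Step 1 — p INNER JOIN q on bin_id → 1 row(s).
Then INNER JOIN `items r` on map_id: keep only rows whose q.map_id appears in r.
Result: 1 row(s).

1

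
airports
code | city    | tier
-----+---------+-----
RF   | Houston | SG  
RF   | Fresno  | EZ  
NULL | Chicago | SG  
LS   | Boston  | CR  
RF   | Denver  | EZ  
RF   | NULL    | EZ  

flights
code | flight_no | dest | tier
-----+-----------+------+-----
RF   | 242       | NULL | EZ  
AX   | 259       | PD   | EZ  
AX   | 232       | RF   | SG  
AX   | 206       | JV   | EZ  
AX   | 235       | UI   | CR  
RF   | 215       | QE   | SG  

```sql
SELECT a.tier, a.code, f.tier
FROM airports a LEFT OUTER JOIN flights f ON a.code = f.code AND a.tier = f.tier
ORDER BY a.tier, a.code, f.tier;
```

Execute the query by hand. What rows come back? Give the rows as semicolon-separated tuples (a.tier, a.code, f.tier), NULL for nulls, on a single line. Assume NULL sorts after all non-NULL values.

(CR, LS, NULL); (EZ, RF, EZ); (EZ, RF, EZ); (EZ, RF, EZ); (SG, RF, SG); (SG, NULL, NULL)

LEFT JOIN keeps every row from `airports`; unmatched rows get NULL for `flights`'s columns.
Matching on a.code = f.code AND a.tier = f.tier. A NULL in a compared column never satisfies the condition.
- a[0] code=RF, tier=SG → 1 match(es) in f → 1 row(s).
- a[1] code=RF, tier=EZ → 1 match(es) in f → 1 row(s).
- a[2] code=NULL, tier=SG → no match; kept with NULLs on the f side.
- a[3] code=LS, tier=CR → no match; kept with NULLs on the f side.
- a[4] code=RF, tier=EZ → 1 match(es) in f → 1 row(s).
- a[5] code=RF, tier=EZ → 1 match(es) in f → 1 row(s).
After projecting and ordering:
a.tier | a.code | f.tier
CR | LS | NULL
EZ | RF | EZ
EZ | RF | EZ
EZ | RF | EZ
SG | RF | SG
SG | NULL | NULL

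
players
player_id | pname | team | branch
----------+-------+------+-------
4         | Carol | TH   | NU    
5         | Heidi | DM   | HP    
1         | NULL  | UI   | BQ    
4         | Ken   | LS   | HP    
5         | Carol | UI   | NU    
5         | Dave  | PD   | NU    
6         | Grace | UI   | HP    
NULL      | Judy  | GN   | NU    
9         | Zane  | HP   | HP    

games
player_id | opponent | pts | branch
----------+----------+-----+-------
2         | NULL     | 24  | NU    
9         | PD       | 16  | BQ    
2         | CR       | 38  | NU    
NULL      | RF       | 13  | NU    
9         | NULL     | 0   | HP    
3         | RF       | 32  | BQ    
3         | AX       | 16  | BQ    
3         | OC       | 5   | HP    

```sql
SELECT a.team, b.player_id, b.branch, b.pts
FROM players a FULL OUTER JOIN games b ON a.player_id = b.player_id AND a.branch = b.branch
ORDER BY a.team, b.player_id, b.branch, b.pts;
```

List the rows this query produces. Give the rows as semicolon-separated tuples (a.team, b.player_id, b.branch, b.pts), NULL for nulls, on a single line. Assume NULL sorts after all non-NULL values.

(DM, NULL, NULL, NULL); (GN, NULL, NULL, NULL); (HP, 9, HP, 0); (LS, NULL, NULL, NULL); (PD, NULL, NULL, NULL); (TH, NULL, NULL, NULL); (UI, NULL, NULL, NULL); (UI, NULL, NULL, NULL); (UI, NULL, NULL, NULL); (NULL, 2, NU, 24); (NULL, 2, NU, 38); (NULL, 3, BQ, 16); (NULL, 3, BQ, 32); (NULL, 3, HP, 5); (NULL, 9, BQ, 16); (NULL, NULL, NU, 13)

FULL OUTER JOIN keeps every row from both sides; unmatched rows get NULL for the other side's columns.
Matching on a.player_id = b.player_id AND a.branch = b.branch. A NULL in a compared column never satisfies the condition.
- a (player_id=4, branch=NU) has no partner → padded with NULL.
- a (player_id=5, branch=HP) has no partner → padded with NULL.
- a (player_id=1, branch=BQ) has no partner → padded with NULL.
- a (player_id=4, branch=HP) has no partner → padded with NULL.
- a (player_id=5, branch=NU) has no partner → padded with NULL.
- a (player_id=5, branch=NU) has no partner → padded with NULL.
- a (player_id=6, branch=HP) has no partner → padded with NULL.
- a (player_id=NULL, branch=NU) has no partner → padded with NULL.
- a (player_id=9, branch=HP) pairs with 1 row(s) of b.
- 7 row(s) from b found no a partner → padded with NULL.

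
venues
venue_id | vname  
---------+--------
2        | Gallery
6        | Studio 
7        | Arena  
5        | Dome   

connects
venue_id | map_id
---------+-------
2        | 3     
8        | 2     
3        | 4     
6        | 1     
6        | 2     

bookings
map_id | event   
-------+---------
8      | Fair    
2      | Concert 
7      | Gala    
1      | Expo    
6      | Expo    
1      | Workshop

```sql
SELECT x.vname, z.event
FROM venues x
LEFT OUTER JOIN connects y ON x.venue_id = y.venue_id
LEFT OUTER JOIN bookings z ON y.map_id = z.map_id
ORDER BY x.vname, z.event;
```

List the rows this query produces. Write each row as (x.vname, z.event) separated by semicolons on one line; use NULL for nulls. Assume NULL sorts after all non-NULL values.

Joins associate left-to-right: venues LEFT JOIN connects on venue_id gives 5 intermediate row(s).
Then LEFT JOIN `bookings z` on map_id: each of those 5 rows is kept; rows whose y.map_id has no match in z get NULL for z's columns.

(Arena, NULL); (Dome, NULL); (Gallery, NULL); (Studio, Concert); (Studio, Expo); (Studio, Workshop)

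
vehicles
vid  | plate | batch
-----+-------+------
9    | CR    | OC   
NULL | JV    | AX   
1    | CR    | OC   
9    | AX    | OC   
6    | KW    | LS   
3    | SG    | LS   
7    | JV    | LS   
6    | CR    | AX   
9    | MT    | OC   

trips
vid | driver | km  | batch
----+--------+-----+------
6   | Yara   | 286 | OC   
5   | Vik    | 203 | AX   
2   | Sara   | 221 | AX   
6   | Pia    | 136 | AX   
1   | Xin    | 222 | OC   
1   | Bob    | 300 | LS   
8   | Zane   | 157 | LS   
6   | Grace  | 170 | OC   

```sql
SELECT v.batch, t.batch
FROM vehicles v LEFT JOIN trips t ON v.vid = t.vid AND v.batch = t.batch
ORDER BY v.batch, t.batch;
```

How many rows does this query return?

9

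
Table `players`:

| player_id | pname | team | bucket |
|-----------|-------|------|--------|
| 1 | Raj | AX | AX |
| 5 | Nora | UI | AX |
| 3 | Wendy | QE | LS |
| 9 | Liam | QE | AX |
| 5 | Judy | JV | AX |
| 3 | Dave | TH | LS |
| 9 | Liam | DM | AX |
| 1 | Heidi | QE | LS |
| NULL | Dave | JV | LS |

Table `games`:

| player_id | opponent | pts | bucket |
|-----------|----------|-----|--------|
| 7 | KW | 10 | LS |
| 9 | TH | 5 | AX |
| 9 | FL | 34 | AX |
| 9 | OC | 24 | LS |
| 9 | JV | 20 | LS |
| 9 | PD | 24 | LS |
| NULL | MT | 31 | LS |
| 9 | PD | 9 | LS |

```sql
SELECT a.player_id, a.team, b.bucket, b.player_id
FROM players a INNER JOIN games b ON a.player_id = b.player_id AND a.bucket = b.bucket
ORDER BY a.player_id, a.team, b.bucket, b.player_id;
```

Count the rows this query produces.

INNER JOIN keeps only pairs where the ON condition holds.
Matching on a.player_id = b.player_id AND a.bucket = b.bucket. A NULL in a compared column never satisfies the condition.
Matched pairs: 4.
Total: 4 rows.

4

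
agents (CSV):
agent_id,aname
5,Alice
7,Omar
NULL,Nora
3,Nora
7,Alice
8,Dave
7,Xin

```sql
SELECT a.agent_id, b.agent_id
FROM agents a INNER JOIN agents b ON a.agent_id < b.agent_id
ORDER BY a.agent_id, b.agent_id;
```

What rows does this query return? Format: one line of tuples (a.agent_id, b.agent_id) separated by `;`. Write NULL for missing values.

(3, 5); (3, 7); (3, 7); (3, 7); (3, 8); (5, 7); (5, 7); (5, 7); (5, 8); (7, 8); (7, 8); (7, 8)

INNER JOIN keeps only pairs where the ON condition holds.
Matching on a.agent_id < b.agent_id. A NULL in a compared column never satisfies the condition.
- a (agent_id=5) pairs with 4 row(s) of b.
- a (agent_id=7) pairs with 1 row(s) of b.
- a (agent_id=NULL) has no partner → excluded.
- a (agent_id=3) pairs with 5 row(s) of b.
- a (agent_id=7) pairs with 1 row(s) of b.
- a (agent_id=8) has no partner → excluded.
- a (agent_id=7) pairs with 1 row(s) of b.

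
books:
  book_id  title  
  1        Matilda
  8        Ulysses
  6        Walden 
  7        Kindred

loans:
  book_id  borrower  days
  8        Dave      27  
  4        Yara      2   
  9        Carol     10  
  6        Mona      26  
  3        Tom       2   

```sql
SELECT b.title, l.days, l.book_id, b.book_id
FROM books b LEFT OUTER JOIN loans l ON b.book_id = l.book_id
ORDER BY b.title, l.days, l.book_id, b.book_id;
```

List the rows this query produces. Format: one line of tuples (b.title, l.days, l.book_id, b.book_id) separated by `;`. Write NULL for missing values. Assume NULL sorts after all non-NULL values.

(Kindred, NULL, NULL, 7); (Matilda, NULL, NULL, 1); (Ulysses, 27, 8, 8); (Walden, 26, 6, 6)

LEFT JOIN keeps every row from `books`; unmatched rows get NULL for `loans`'s columns.
Matching on b.book_id = l.book_id.
- book_id=1: no l row matches, row kept with l columns NULL.
- book_id=8: 1 matching l row(s), so 1 row(s) emitted.
- book_id=6: 1 matching l row(s), so 1 row(s) emitted.
- book_id=7: no l row matches, row kept with l columns NULL.
After projecting and ordering:
b.title | l.days | l.book_id | b.book_id
Kindred | NULL | NULL | 7
Matilda | NULL | NULL | 1
Ulysses | 27 | 8 | 8
Walden | 26 | 6 | 6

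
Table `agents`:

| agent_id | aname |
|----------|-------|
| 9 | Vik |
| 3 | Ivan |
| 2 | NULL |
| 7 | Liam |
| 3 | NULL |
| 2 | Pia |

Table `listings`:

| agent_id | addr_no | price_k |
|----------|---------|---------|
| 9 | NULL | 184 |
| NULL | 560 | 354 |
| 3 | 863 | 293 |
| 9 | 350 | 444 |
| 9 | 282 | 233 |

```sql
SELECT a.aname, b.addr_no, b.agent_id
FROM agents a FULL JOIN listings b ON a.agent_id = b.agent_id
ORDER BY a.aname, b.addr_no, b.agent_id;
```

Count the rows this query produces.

FULL OUTER JOIN keeps every row from both sides; unmatched rows get NULL for the other side's columns.
Matching on a.agent_id = b.agent_id. A NULL in a compared column never satisfies the condition.
Matched pairs: 5; unmatched a rows kept: 3; unmatched b rows kept: 1.
Total: 5 matched + 4 padded = 9 rows.

9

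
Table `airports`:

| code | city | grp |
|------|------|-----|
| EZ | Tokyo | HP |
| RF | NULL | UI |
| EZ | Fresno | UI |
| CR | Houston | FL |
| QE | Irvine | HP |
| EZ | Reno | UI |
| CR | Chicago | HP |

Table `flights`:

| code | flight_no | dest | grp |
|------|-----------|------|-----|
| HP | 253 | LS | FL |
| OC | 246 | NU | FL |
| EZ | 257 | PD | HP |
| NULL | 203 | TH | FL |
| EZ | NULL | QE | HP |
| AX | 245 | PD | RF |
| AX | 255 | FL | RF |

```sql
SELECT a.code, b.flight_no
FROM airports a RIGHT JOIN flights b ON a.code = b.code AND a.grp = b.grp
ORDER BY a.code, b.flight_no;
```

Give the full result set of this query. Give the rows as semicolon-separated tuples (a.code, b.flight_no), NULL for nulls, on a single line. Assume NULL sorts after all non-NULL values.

RIGHT JOIN keeps every row from `flights`; unmatched rows get NULL for `airports`'s columns.
Matching on a.code = b.code AND a.grp = b.grp. A NULL in a compared column never satisfies the condition.
- a row (code=EZ, grp=HP): matches 2 b row(s) → 2 output row(s).
- a row (code=RF, grp=UI): no match.
- a row (code=EZ, grp=UI): no match.
- a row (code=CR, grp=FL): no match.
- a row (code=QE, grp=HP): no match.
- a row (code=EZ, grp=UI): no match.
- a row (code=CR, grp=HP): no match.
- 5 b row(s) had no a match → kept, a columns NULL.
After projecting and ordering:
a.code | b.flight_no
EZ | 257
EZ | NULL
NULL | 203
NULL | 245
NULL | 246
NULL | 253
NULL | 255

(EZ, 257); (EZ, NULL); (NULL, 203); (NULL, 245); (NULL, 246); (NULL, 253); (NULL, 255)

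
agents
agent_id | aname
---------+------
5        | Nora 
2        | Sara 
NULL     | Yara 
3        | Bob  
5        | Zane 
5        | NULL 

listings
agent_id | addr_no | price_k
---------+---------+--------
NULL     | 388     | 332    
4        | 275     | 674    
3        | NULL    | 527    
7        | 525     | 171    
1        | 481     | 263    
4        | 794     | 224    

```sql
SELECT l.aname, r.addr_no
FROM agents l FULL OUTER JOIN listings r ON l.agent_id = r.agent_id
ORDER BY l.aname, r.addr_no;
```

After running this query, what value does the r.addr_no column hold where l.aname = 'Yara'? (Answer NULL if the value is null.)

FULL OUTER JOIN keeps every row from both sides; unmatched rows get NULL for the other side's columns.
Matching on l.agent_id = r.agent_id. A NULL in a compared column never satisfies the condition.
- l[0] agent_id=5 → no match; kept with NULLs on the r side.
- l[1] agent_id=2 → no match; kept with NULLs on the r side.
- l[2] agent_id=NULL → no match; kept with NULLs on the r side.
- l[3] agent_id=3 → 1 match(es) in r → 1 row(s).
- l[4] agent_id=5 → no match; kept with NULLs on the r side.
- l[5] agent_id=5 → no match; kept with NULLs on the r side.
- plus 5 unmatched r row(s), each kept with NULL l columns.

NULL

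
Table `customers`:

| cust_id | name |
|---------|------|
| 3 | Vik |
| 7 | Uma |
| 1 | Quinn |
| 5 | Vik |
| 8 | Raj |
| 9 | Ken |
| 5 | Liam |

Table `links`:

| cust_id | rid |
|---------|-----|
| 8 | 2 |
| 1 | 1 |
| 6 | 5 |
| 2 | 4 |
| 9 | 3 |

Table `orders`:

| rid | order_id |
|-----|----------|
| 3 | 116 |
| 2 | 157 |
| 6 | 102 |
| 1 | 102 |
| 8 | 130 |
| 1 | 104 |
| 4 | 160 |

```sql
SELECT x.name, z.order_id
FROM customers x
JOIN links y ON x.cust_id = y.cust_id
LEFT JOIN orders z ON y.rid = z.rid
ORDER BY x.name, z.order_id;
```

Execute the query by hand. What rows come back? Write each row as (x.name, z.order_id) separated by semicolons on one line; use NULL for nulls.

(Ken, 116); (Quinn, 102); (Quinn, 104); (Raj, 157)

Step 1 — x INNER JOIN y on cust_id → 3 row(s).
Then LEFT JOIN `orders z` on rid: each of those 3 rows is kept; rows whose y.rid has no match in z get NULL for z's columns.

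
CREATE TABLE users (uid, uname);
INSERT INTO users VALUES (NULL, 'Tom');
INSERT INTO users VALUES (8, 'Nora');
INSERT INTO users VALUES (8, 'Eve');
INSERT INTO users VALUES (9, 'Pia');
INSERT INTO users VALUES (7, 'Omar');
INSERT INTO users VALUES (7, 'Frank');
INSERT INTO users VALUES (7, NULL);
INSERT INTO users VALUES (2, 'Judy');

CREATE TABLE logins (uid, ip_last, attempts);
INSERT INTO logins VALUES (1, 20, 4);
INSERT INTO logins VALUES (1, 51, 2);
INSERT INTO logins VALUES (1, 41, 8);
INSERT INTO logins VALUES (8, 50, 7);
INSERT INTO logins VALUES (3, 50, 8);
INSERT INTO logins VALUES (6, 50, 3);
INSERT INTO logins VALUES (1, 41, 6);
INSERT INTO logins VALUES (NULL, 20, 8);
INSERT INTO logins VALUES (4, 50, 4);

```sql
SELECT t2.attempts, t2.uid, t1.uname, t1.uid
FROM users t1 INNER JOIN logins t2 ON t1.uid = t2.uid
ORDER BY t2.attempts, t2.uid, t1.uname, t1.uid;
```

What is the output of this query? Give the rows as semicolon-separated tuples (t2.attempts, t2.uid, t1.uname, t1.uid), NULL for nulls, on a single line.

INNER JOIN keeps only pairs where the ON condition holds.
Matching on t1.uid = t2.uid. A NULL in a compared column never satisfies the condition.
- t1 row (uid=NULL): no match → dropped.
- t1 row (uid=8): matches 1 t2 row(s) → 1 output row(s).
- t1 row (uid=8): matches 1 t2 row(s) → 1 output row(s).
- t1 row (uid=9): no match → dropped.
- t1 row (uid=7): no match → dropped.
- t1 row (uid=7): no match → dropped.
- t1 row (uid=7): no match → dropped.
- t1 row (uid=2): no match → dropped.
After projecting and ordering:
t2.attempts | t2.uid | t1.uname | t1.uid
7 | 8 | Eve | 8
7 | 8 | Nora | 8

(7, 8, Eve, 8); (7, 8, Nora, 8)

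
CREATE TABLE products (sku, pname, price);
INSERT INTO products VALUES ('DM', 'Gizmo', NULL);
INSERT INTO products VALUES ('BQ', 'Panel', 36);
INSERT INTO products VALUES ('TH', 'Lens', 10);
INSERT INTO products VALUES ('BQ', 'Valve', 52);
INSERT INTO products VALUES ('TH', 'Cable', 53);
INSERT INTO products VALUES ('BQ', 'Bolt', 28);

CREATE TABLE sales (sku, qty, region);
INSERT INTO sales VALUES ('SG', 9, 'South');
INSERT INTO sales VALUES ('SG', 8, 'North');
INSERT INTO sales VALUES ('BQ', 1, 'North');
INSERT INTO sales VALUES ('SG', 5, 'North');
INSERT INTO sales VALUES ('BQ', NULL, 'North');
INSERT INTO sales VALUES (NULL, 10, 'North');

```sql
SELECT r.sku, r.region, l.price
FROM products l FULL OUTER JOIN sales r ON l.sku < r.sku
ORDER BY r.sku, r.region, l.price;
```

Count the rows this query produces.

FULL OUTER JOIN keeps every row from both sides; unmatched rows get NULL for the other side's columns.
Matching on l.sku < r.sku. A NULL in a compared column never satisfies the condition.
- l row (sku=DM): matches 3 r row(s) → 3 output row(s).
- l row (sku=BQ): matches 3 r row(s) → 3 output row(s).
- l row (sku=TH): no match → kept, r columns NULL.
- l row (sku=BQ): matches 3 r row(s) → 3 output row(s).
- l row (sku=TH): no match → kept, r columns NULL.
- l row (sku=BQ): matches 3 r row(s) → 3 output row(s).
- 3 row(s) from r found no l partner → padded with NULL.
Total: 12 matched + 5 padded = 17 rows.

17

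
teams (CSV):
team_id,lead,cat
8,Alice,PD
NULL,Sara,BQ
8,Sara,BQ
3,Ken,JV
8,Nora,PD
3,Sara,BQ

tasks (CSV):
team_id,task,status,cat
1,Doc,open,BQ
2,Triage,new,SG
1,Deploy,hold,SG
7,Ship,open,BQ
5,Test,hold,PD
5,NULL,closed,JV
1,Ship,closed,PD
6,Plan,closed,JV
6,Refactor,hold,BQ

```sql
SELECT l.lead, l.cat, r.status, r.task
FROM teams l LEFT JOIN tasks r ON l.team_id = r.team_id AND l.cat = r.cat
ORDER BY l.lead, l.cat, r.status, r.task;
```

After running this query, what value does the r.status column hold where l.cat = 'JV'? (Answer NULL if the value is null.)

NULL

LEFT JOIN keeps every row from `teams`; unmatched rows get NULL for `tasks`'s columns.
Matching on l.team_id = r.team_id AND l.cat = r.cat. A NULL in a compared column never satisfies the condition.
- l row (team_id=8, cat=PD): no match → kept, r columns NULL.
- l row (team_id=NULL, cat=BQ): no match → kept, r columns NULL.
- l row (team_id=8, cat=BQ): no match → kept, r columns NULL.
- l row (team_id=3, cat=JV): no match → kept, r columns NULL.
- l row (team_id=8, cat=PD): no match → kept, r columns NULL.
- l row (team_id=3, cat=BQ): no match → kept, r columns NULL.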